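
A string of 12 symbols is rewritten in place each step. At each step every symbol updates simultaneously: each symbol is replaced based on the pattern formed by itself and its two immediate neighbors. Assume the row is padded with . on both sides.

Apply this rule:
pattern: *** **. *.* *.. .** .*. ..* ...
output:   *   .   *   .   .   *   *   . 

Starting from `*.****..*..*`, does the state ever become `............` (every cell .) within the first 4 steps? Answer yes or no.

**.**..**.**
..*...*..*..
.**..**.**..
*...*..*....
step 4 is *...*..*...., still not uniform .

no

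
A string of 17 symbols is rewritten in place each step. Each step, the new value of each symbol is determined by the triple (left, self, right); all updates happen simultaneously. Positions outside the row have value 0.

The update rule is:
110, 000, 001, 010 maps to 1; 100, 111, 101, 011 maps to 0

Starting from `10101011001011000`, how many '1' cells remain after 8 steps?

step 1: 10101001011001011
step 2: 10101011001011001
step 3: 10101001011001011  (repeats step 1; period 2)
step 8: 10101011001011001
count of 1: 9

9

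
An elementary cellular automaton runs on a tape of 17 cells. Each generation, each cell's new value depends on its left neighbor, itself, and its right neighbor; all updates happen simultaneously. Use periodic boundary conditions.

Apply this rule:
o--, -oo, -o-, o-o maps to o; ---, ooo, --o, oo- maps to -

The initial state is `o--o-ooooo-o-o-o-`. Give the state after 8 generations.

--oooo-o-o----o-o

oo-ooo----ooooooo
--oo--o---o------
--o-o-oo--oo-----
--ooooo-o-o-o----
--o----ooooooo---
--oo---o------o--
--o-o--oo-----oo-
--oooo-o-o----o-o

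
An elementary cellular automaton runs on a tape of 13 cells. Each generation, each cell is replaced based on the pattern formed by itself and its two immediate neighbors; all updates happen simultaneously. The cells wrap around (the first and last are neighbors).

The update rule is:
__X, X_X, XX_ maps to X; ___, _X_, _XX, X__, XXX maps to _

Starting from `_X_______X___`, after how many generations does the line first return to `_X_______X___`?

X_______X____
_______X____X
______X____X_
_____X____X__
____X____X___
___X____X____
__X____X_____
_X____X______
X____X_______
____X_______X
___X_______X_
__X_______X__
_X_______X___

13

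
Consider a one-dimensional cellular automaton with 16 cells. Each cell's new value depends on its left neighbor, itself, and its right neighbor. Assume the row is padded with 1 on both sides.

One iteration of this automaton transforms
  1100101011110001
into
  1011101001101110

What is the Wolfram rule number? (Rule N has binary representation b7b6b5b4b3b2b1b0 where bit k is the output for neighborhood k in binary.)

position 0: 111 → 1  (bit 7 = 1)
position 1: 110 → 0  (bit 6 = 0)
position 5: 101 → 0  (bit 5 = 0)
position 2: 100 → 1  (bit 4 = 1)
position 8: 011 → 0  (bit 3 = 0)
position 4: 010 → 1  (bit 2 = 1)
position 3: 001 → 1  (bit 1 = 1)
position 13: 000 → 1  (bit 0 = 1)
bits b7..b0 = 10010111 = 151

151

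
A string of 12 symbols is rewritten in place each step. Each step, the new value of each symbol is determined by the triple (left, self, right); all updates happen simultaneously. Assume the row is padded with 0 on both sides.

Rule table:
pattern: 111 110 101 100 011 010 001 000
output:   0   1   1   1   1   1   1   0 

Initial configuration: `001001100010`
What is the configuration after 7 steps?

110011111111

011111110111
110000011101
111000110111
101101111101
111111000111
100001101101
110011111111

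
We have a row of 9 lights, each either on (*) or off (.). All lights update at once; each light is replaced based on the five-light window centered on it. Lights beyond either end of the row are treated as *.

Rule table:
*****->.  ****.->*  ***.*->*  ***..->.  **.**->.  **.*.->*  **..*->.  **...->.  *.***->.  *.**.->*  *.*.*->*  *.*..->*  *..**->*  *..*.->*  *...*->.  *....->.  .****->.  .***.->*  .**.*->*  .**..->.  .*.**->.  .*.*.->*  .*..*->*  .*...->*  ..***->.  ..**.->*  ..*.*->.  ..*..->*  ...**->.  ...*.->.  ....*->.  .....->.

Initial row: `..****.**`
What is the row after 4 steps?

...**....

step 1: .*..**...
step 2: *****....
step 3: ...*.....
step 4: ...**....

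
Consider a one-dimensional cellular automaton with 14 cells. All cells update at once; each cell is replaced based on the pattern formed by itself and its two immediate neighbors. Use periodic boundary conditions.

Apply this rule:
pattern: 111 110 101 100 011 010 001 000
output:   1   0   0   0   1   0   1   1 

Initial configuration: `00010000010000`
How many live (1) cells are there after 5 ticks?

11100111100111
11001111001111
10011110011111
00111100111111
01111001111110
count of 1: 10

10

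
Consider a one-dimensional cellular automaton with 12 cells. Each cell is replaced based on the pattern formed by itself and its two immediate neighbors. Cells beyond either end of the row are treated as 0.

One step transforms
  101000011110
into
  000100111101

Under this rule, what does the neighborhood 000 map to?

0

At position 4 the neighborhood is 000; the next row has 0 there.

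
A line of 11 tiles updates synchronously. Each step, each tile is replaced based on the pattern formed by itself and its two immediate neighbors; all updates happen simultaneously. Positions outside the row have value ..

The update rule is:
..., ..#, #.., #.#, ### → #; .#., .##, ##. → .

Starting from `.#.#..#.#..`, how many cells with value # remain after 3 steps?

#.#.##.#.##
.#.#..#.#..  (repeats step 0; period 2)
step 3: #.#.##.#.##
count of #: 7

7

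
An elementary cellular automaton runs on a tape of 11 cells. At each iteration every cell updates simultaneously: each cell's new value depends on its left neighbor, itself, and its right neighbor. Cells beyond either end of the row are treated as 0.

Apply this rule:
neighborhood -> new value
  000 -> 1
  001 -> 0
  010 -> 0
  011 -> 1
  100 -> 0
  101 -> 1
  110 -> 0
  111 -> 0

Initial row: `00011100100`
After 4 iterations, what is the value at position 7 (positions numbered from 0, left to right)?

11010000001
10100111100
01000100001
00010001100
position 7 holds 1

1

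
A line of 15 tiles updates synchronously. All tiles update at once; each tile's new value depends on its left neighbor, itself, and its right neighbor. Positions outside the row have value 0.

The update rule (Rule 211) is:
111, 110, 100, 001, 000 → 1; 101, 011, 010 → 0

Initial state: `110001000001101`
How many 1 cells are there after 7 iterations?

011110111110100
101110011110011
000111101111101
111011100111100
011001111011111
101110111001111
000110011110111
count of 1: 9

9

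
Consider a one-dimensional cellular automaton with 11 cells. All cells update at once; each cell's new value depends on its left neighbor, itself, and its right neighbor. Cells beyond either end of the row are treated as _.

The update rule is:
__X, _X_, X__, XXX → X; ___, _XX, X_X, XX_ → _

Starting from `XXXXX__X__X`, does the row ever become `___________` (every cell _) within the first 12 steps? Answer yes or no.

step 1: _XXX_XXXXXX
step 2: X_X___XXXX_
step 3: X_XX_X_XX_X
step 4: X____X____X
step 5: XX__XXX__XX
step 6: __XX_X_XX__
step 7: _X___X___X_
step 8: XXX_XXX_XXX
step 9: _X___X___X_  (repeats step 7; period 2)
step 12: XXX_XXX_XXX
step 12 is XXX_XXX_XXX, still not uniform _

no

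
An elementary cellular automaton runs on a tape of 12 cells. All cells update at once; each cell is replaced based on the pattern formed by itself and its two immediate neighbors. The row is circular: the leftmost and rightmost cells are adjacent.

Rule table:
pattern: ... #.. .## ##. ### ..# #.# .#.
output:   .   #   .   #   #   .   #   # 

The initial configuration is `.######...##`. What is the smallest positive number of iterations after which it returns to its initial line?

12

#.######...#
##.######...
.##.######..
..##.######.
...##.######
#...##.#####
##...##.####
###...##.###
####...##.##
#####...##.#
######...##.
.######...##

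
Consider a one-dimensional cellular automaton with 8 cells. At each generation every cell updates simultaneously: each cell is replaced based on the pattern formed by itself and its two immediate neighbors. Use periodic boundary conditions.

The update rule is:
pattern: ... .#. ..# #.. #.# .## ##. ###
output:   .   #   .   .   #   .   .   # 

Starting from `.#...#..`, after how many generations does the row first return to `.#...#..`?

generation 1: .#...#..

1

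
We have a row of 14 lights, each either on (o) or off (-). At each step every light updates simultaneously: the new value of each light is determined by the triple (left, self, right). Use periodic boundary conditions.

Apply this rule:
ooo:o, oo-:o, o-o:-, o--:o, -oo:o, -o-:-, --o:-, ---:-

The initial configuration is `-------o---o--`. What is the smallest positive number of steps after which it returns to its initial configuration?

14

--------o---o-
---------o---o
o---------o---
-o---------o--
--o---------o-
---o---------o
o---o---------
-o---o--------
--o---o-------
---o---o------
----o---o-----
-----o---o----
------o---o---
-------o---o--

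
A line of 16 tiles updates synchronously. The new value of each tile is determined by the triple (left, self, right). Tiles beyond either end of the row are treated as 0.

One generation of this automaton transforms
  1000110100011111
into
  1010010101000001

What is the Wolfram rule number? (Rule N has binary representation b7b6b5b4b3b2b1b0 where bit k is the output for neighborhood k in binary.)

position 12: 111 → 0  (bit 7 = 0)
position 5: 110 → 1  (bit 6 = 1)
position 6: 101 → 0  (bit 5 = 0)
position 1: 100 → 0  (bit 4 = 0)
position 4: 011 → 0  (bit 3 = 0)
position 0: 010 → 1  (bit 2 = 1)
position 3: 001 → 0  (bit 1 = 0)
position 2: 000 → 1  (bit 0 = 1)
bits b7..b0 = 01000101 = 69

69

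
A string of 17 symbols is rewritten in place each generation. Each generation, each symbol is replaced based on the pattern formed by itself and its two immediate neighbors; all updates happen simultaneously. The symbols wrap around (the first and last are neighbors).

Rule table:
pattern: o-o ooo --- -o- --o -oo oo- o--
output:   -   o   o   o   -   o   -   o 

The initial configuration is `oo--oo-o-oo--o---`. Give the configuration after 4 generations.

o-o-oo-o-o-o-o-o-

o-o-o--o-o-o-ooo-
o-o-oo-o-o-o-oo--
o-o-o--o-o-o-o-o-
o-o-oo-o-o-o-o-o-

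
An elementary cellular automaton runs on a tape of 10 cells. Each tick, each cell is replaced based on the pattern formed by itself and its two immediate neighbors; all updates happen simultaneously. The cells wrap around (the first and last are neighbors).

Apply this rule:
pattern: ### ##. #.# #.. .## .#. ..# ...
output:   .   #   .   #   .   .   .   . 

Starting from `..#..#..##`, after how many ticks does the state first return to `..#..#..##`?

#..#..#..#
##..#..#..
.##..#..#.
..##..#..#
#..##..#..
.#..##..#.
..#..##..#
#..#..##..
.#..#..##.
..#..#..##

10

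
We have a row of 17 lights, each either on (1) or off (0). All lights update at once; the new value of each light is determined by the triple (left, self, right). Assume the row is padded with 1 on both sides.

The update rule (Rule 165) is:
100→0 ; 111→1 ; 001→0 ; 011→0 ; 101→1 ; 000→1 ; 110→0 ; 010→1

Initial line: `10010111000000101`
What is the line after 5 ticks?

01001001111011011

00011010011110110
01000110001101001
11010000100011000
10110110101000010
01001001111011011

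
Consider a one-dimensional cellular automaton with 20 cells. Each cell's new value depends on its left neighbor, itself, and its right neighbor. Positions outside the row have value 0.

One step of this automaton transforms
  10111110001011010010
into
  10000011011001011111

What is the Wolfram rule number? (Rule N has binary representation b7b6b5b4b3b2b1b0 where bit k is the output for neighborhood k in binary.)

position 3: 111 → 0  (bit 7 = 0)
position 6: 110 → 1  (bit 6 = 1)
position 1: 101 → 0  (bit 5 = 0)
position 7: 100 → 1  (bit 4 = 1)
position 2: 011 → 0  (bit 3 = 0)
position 0: 010 → 1  (bit 2 = 1)
position 9: 001 → 1  (bit 1 = 1)
position 8: 000 → 0  (bit 0 = 0)
bits b7..b0 = 01010110 = 86

86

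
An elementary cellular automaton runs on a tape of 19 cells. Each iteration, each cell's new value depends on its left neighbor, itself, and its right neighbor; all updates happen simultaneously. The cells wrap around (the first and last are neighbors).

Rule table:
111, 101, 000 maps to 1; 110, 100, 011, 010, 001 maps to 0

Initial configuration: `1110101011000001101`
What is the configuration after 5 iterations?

1000000011111111111

1101010100011100010
0010101001001001001
0001010000000000000
1100100111111111111
1000000011111111111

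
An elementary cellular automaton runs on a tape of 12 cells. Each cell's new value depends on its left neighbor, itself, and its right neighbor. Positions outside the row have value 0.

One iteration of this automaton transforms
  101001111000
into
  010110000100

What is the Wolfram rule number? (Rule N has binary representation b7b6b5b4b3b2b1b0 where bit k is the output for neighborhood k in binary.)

position 6: 111 → 0  (bit 7 = 0)
position 8: 110 → 0  (bit 6 = 0)
position 1: 101 → 1  (bit 5 = 1)
position 3: 100 → 1  (bit 4 = 1)
position 5: 011 → 0  (bit 3 = 0)
position 0: 010 → 0  (bit 2 = 0)
position 4: 001 → 1  (bit 1 = 1)
position 10: 000 → 0  (bit 0 = 0)
bits b7..b0 = 00110010 = 50

50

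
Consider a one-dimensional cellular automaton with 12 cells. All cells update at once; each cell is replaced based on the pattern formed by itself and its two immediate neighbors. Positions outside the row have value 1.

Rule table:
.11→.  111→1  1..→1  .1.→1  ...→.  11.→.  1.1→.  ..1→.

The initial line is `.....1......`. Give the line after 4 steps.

...1.....1..

1....11.....
.1.....1....
.11....11...
...1.....1..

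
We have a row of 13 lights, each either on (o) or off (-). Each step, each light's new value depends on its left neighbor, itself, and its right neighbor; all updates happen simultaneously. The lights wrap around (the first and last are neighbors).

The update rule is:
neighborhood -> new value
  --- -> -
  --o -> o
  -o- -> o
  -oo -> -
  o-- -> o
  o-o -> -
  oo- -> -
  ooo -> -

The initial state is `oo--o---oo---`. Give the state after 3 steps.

--oooo-o--o-o
oo-----oooo-o
--o---o------

--o---o------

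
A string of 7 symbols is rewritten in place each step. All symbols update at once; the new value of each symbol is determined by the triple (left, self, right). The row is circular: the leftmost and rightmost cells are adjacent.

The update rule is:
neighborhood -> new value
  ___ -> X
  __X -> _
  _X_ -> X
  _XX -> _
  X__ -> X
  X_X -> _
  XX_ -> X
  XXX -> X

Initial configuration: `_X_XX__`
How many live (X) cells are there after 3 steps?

3

_X__XXX
_XX__XX
__XX__X
count of X: 3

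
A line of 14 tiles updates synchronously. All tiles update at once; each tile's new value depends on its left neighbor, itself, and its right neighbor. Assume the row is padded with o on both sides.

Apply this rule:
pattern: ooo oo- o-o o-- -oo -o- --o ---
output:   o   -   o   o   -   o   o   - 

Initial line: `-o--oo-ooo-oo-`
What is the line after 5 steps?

oooo--o-o-o--o
ooo-ooooooooo-
oo-o-ooooooo-o
o-ooo-ooooo-o-
-o-o-o-ooo-ooo

-o-o-o-ooo-ooo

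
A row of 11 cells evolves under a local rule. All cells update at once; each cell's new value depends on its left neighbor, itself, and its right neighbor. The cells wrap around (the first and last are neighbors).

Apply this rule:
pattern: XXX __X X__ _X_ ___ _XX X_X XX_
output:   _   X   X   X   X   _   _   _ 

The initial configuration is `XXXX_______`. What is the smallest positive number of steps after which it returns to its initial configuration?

2

step 1: ____XXXXXXX
step 2: XXXX_______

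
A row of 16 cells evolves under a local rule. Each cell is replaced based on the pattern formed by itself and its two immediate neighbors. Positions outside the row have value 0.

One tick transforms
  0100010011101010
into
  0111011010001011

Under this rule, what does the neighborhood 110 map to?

0

At position 10 the neighborhood is 110; the next row has 0 there.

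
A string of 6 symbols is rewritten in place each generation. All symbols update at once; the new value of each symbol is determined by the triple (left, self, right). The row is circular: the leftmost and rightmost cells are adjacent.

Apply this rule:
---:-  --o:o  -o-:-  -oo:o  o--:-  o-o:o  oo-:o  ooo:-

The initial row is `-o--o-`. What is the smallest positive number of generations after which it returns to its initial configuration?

generation 1: o--o--
generation 2: --o--o
generation 3: -o--o-

3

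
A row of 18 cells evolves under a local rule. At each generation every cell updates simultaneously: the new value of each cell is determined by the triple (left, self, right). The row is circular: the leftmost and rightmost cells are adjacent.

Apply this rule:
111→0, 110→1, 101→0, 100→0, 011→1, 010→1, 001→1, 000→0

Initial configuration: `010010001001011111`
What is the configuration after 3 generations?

010110011011010001
010110111011010011
010110101011010111

010110101011010111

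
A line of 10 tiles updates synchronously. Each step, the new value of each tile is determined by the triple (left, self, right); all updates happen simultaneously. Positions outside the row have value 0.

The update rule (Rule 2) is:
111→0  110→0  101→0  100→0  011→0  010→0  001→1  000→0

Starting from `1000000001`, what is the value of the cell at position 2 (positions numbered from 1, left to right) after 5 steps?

0

0000000010
0000000100
0000001000
0000010000
0000100000
position 2 holds 0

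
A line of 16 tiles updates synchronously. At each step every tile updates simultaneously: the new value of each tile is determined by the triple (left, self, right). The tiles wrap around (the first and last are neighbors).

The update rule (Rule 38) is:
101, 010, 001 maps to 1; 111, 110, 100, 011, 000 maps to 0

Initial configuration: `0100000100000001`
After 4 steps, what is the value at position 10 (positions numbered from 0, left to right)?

step 1: 1100001100000011
step 2: 0000010000000100
step 3: 0000110000001100
step 4: 0001000000010000
position 10 holds 0

0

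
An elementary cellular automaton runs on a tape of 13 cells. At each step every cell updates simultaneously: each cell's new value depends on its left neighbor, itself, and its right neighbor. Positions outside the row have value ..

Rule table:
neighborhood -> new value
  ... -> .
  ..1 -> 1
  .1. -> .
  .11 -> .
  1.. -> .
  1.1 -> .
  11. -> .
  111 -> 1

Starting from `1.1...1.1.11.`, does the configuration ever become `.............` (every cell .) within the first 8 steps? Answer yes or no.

yes

.....1.......
....1........
...1.........
..1..........
.1...........
1............
.............
all cells are . at step 7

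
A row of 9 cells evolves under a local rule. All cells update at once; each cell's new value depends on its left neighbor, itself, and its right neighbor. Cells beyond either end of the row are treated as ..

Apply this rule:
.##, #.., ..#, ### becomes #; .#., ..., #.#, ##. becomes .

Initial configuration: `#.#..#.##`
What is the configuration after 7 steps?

##.......

...##..#.
..##.##.#
.##..#...
##.##.#..
#..#...#.
.##.#.#.#
##.......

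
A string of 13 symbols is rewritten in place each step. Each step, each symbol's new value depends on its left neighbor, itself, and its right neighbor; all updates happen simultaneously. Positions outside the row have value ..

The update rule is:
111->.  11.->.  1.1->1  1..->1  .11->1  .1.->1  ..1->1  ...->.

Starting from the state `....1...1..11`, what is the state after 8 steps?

1111.11.....1

step 1: ...111.11111.
step 2: ..11..11....1
step 3: .11.111.1..11
step 4: 11.11..11111.
step 5: 1.11.111....1
step 6: 111.11..1..11
step 7: 1..11.111111.
step 8: 1111.11.....1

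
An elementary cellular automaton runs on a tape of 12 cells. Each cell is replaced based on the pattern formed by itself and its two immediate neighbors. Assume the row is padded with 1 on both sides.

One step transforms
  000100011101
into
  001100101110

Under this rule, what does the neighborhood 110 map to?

1

At position 9 the neighborhood is 110; the next row has 1 there.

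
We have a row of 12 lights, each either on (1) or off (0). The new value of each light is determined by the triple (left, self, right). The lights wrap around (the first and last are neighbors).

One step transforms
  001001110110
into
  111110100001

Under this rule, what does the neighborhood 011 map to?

0

At position 5 the neighborhood is 011; the next row has 0 there.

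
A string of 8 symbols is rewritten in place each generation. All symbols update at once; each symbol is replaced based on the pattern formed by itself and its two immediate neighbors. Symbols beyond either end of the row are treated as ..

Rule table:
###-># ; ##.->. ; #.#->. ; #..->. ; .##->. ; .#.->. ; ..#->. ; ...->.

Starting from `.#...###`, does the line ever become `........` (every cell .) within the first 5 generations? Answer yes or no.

yes

generation 1: ......#.
generation 2: ........
all cells are . at generation 2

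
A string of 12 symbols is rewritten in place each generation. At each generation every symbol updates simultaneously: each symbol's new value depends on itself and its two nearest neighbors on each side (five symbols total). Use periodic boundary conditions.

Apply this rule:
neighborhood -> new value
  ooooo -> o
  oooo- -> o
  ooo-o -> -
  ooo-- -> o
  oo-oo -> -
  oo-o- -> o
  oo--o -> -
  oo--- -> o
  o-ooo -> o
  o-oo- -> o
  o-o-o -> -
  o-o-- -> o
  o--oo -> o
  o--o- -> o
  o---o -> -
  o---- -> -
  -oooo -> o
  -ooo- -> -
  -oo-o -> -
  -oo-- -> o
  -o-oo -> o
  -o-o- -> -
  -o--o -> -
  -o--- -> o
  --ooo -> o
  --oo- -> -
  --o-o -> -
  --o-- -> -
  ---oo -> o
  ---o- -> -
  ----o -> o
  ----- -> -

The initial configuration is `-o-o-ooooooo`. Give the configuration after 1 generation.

o---ooooooo-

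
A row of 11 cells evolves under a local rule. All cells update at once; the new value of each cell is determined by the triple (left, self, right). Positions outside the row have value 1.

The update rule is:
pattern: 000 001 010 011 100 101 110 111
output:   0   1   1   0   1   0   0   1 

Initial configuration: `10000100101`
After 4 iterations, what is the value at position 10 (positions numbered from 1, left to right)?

01001111100
01110111011
00100010001
11110111010
position 10 holds 1

1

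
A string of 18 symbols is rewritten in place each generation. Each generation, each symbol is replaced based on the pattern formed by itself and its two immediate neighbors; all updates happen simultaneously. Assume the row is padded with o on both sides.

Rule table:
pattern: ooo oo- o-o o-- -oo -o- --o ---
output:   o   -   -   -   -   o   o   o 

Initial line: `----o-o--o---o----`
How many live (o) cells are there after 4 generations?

-oooo-o-oo-ooo-ooo
--oo--o-----o---oo
-o---oo-ooooo-oo-o
-o-oo----ooo------
count of o: 6

6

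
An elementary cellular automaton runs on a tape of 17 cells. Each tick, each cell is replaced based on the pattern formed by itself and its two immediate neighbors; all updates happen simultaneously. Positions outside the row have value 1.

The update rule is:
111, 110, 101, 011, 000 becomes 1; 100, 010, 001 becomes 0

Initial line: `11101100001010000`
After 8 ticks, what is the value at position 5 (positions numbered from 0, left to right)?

tick 1: 11111101100100110
tick 2: 11111111100000111
tick 3: 11111111101110111
tick 4: 11111111111111111
tick 5: 11111111111111111  (fixed point — unchanged through tick 8)
position 5 holds 1

1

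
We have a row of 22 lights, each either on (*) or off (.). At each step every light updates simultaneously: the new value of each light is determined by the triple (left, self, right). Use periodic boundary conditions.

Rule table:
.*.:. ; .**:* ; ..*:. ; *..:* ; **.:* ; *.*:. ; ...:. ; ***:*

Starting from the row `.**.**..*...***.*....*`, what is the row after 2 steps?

step 1: .**.***..*..***..*....
step 2: .**.****..*.****..*...

.**.****..*.****..*...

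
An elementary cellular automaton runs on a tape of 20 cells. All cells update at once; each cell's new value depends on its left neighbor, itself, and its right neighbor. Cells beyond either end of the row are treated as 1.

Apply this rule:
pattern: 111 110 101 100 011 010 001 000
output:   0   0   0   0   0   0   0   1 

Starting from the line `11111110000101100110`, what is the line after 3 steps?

00000000110000000000
01111110000111111110
00000000110000000000

00000000110000000000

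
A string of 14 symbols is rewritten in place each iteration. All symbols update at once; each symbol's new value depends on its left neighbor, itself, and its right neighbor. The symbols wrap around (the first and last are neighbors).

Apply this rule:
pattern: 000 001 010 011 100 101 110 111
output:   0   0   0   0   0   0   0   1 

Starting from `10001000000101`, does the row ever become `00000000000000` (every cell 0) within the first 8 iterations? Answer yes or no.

iteration 1: 00000000000000
all cells are 0 at iteration 1

yes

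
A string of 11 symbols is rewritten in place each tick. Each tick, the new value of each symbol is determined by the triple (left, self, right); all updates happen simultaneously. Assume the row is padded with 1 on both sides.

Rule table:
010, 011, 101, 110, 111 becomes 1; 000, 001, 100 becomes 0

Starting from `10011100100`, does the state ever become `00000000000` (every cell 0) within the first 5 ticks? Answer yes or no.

no

10011100100  (fixed point — unchanged through tick 5)
tick 5 is 10011100100, still not uniform 0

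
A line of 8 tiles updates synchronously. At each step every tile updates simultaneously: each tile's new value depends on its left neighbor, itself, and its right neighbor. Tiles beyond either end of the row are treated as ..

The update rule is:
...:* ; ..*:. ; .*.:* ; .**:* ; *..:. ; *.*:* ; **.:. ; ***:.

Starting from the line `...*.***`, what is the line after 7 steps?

*..**.**

step 1: **.***..
step 2: *.**...*
step 3: ***..*.*
step 4: *....***
step 5: *.**.*..
step 6: ***.**.*
step 7: *..**.**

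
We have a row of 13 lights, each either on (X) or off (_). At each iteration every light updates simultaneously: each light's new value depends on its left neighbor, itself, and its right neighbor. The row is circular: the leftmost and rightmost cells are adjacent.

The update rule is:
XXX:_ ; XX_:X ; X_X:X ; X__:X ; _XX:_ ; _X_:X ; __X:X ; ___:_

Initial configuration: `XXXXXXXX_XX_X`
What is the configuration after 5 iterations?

_______XX_XX_
______X_XX_XX
X____XXX_XX_X
XX__X__XX_XX_
_XXXXXX_XX_XX

_XXXXXX_XX_XX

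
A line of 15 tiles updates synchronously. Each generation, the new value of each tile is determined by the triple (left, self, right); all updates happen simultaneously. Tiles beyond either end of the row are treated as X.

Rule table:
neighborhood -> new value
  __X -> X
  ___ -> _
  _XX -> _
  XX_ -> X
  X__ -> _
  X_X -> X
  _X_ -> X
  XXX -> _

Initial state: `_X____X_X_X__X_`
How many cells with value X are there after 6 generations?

XX___XXXXXX_XXX
_X__X_____XX___
XX_XX____X_X__X
_XX_X___XXXX_X_
X_XXX__X___XXXX
XX__X_XX__X____
count of X: 6

6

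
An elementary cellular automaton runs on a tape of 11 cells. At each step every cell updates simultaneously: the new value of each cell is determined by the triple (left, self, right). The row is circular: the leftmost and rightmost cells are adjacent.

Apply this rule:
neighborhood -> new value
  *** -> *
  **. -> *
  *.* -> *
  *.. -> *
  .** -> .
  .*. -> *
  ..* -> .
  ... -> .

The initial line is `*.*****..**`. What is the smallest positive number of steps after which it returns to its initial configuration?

**.*****..*
***.*****..
.***.*****.
..***.*****
*..***.****
**..***.***
***..***.**
****..***.*
*****..***.
.*****..***
*.*****..**

11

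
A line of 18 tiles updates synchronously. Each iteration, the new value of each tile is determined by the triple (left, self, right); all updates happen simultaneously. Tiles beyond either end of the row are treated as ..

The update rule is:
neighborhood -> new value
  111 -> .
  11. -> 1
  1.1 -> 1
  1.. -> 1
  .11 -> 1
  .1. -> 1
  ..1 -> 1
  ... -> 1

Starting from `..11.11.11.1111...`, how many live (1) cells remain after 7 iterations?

16

111111111111..1111
1..........1111..1
111111111111..1111  (repeats iteration 1; period 2)
iteration 7: 111111111111..1111
count of 1: 16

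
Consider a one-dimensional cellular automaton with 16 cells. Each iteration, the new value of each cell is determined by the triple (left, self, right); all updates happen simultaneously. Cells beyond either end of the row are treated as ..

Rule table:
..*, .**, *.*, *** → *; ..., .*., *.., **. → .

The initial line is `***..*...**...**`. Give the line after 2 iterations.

**..*...**...**.
*..*...**...**..

*..*...**...**..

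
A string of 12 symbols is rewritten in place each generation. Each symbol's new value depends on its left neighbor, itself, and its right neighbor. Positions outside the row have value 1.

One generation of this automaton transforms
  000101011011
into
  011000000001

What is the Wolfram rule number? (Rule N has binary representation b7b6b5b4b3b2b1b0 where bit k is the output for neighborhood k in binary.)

position 11: 111 → 1  (bit 7 = 1)
position 8: 110 → 0  (bit 6 = 0)
position 4: 101 → 0  (bit 5 = 0)
position 0: 100 → 0  (bit 4 = 0)
position 7: 011 → 0  (bit 3 = 0)
position 3: 010 → 0  (bit 2 = 0)
position 2: 001 → 1  (bit 1 = 1)
position 1: 000 → 1  (bit 0 = 1)
bits b7..b0 = 10000011 = 131

131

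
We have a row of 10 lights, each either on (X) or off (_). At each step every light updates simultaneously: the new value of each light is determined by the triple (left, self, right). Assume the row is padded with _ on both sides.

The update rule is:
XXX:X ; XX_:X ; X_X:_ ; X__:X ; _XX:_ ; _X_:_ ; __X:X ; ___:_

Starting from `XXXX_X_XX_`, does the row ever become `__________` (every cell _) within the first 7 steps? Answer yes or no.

no

_XXX____XX
X_XXX__X_X
___XXXX___
__X_XXXX__
_X___XXXX_
X_X_X_XXXX
_______XXX
step 7 is _______XXX, still not uniform _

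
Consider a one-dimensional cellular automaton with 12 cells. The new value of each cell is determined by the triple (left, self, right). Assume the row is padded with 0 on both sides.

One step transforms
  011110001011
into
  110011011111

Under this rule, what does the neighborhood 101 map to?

At position 9 the neighborhood is 101; the next row has 1 there.

1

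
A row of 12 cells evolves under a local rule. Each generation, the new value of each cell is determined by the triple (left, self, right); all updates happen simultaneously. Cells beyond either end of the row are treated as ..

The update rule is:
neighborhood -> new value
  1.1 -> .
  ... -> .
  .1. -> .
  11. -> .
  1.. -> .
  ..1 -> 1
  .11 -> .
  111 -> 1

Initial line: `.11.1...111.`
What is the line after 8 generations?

1...........

1......1.1..
......1.....
.....1......
....1.......
...1........
..1.........
.1..........
1...........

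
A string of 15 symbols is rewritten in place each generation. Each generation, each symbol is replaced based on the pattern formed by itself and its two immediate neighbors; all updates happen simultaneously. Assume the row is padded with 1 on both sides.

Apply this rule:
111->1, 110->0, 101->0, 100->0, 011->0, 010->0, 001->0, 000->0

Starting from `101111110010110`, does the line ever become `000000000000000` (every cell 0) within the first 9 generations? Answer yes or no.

yes

generation 1: 000111100000000
generation 2: 000011000000000
generation 3: 000000000000000
all cells are 0 at generation 3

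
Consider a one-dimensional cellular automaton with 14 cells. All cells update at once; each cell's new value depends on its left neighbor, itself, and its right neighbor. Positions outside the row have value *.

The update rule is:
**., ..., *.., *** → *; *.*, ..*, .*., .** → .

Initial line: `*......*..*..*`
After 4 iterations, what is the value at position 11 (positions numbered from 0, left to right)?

******..*..*..
*******..*..*.
********..*...
*********..**.
position 11 holds *

*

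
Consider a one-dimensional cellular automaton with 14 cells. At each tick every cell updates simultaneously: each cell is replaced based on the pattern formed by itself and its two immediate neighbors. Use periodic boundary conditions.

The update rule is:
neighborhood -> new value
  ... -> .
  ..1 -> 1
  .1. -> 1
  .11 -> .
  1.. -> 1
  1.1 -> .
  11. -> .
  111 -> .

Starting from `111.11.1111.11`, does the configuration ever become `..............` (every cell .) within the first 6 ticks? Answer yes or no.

yes

..............
all cells are . at tick 1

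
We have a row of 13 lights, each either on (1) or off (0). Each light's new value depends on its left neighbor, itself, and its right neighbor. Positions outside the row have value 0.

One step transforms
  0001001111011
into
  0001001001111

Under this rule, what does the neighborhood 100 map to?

At position 4 the neighborhood is 100; the next row has 0 there.

0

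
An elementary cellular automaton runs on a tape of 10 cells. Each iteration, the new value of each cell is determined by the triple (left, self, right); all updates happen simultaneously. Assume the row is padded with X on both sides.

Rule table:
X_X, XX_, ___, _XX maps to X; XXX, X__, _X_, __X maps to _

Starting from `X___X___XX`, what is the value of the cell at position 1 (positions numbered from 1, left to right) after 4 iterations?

X

X_X___X_X_
XX__X__X_X
_X______XX
X__XXXX_X_
position 1 holds X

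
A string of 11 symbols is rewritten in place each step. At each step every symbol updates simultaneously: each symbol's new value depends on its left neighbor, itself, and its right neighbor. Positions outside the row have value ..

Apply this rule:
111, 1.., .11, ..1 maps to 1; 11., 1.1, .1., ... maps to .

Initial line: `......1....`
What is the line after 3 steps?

step 1: .....1.1...
step 2: ....1...1..
step 3: ...1.1.1.1.

...1.1.1.1.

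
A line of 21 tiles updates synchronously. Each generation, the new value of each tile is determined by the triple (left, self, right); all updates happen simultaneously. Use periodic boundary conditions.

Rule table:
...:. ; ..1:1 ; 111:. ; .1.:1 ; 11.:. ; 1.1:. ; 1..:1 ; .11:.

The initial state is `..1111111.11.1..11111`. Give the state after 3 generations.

1111.......111.111.11

generation 1: 11...........111.....
generation 2: ..1.........1...1...1
generation 3: 1111.......111.111.11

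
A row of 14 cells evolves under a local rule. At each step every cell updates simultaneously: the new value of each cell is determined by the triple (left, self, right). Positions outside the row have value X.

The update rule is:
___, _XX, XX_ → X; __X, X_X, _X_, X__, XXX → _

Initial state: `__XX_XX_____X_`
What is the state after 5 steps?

__XX_XX_XXX___
__XX_XX_X_X_X_
__XX_XX_______
__XX_XX_XXXXX_
__XX_XX_X___X_

__XX_XX_X___X_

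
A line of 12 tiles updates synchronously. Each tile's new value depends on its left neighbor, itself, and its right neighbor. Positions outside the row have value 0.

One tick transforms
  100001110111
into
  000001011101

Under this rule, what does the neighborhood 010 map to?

0

At position 0 the neighborhood is 010; the next row has 0 there.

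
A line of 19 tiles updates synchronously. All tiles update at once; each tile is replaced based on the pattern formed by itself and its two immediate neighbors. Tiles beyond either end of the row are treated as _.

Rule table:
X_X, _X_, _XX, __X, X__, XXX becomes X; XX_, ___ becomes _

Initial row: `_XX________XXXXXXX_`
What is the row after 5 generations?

generation 1: XX_X______XXXXXXX_X
generation 2: X_XXX____XXXXXXX_XX
generation 3: XXXX_X__XXXXXXX_XX_
generation 4: XXX_XXXXXXXXXX_XX_X
generation 5: XX_XXXXXXXXXX_XX_XX

XX_XXXXXXXXXX_XX_XX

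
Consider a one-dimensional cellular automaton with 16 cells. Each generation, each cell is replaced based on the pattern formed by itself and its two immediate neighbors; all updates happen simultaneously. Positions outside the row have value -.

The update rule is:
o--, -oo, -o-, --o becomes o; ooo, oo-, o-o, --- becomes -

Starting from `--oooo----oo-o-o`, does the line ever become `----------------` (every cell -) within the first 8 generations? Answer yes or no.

-oo---o--oo--o-o
oo-o-ooooo-ooo-o
o--o-o-----o---o
oooo-oo---ooo-oo
o----o-o-oo---o-
oo--oo-o-o-o-ooo
o-ooo--o-o-o-o--
o-o--ooo-o-o-oo-
generation 8 is o-o--ooo-o-o-oo-, still not uniform -

no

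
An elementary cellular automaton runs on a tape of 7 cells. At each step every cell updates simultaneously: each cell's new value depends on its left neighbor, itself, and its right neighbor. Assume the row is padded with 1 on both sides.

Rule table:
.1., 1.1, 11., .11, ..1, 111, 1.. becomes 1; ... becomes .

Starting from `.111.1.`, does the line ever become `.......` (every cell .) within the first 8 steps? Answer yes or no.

no

1111111
1111111  (fixed point — unchanged through step 8)
step 8 is 1111111, still not uniform .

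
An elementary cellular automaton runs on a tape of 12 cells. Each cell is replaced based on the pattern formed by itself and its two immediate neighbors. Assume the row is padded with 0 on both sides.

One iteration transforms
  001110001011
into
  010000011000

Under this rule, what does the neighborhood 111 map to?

0

At position 3 the neighborhood is 111; the next row has 0 there.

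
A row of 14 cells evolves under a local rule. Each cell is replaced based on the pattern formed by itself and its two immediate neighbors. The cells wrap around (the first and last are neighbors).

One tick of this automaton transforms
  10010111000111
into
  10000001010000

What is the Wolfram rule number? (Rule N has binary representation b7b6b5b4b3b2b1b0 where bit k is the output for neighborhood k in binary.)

position 6: 111 → 0  (bit 7 = 0)
position 0: 110 → 1  (bit 6 = 1)
position 4: 101 → 0  (bit 5 = 0)
position 1: 100 → 0  (bit 4 = 0)
position 5: 011 → 0  (bit 3 = 0)
position 3: 010 → 0  (bit 2 = 0)
position 2: 001 → 0  (bit 1 = 0)
position 9: 000 → 1  (bit 0 = 1)
bits b7..b0 = 01000001 = 65

65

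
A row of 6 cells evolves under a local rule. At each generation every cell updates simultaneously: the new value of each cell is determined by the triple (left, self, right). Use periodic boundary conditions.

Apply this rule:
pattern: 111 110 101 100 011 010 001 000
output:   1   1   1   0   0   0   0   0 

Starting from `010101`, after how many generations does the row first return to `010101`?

2

generation 1: 101010
generation 2: 010101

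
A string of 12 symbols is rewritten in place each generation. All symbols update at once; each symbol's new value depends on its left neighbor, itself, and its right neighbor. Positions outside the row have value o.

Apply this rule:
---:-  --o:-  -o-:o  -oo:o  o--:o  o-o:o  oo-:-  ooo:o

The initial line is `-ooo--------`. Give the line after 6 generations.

oo-ooo-ooo--

ooo-o-------
oo-ooo------
o-ooo-o-----
-ooo-ooo----
ooo-ooo-o---
oo-ooo-ooo--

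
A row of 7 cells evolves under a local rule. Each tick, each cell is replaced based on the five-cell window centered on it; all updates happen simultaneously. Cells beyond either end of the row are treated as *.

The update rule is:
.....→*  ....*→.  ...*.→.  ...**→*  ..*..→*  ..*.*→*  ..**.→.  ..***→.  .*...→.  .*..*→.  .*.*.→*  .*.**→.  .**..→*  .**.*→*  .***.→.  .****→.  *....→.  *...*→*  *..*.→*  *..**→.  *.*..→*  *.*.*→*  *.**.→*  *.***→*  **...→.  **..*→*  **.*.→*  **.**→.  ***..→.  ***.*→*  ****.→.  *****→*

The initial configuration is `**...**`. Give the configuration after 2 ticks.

.**.**.

...**..
.**.**.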